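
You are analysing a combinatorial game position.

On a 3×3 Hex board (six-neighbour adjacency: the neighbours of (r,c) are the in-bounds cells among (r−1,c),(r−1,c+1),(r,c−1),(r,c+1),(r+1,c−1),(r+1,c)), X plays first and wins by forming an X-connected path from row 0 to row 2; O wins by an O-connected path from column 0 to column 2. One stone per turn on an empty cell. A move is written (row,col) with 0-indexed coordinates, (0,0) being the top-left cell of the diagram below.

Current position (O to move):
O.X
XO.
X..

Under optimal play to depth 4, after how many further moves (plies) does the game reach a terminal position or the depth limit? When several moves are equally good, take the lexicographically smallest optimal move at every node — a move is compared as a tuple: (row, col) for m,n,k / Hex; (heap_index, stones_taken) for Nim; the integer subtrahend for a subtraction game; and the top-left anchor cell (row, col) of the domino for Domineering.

PV length from [O.X/XO./X..]: 4 plies

[O.X/XO./X..] O move#1: (0,1):-1/OOX/XO./X..*, (1,2):-1/O.X/XOO/X.., (2,1):-1/O.X/XO./XO., (2,2):-1/O.X/XO./X.O
[OOX/XO./X..] X move#2: (1,2):+1/OOX/XOX/X..*, (2,1):-1/OOX/XO./XX., (2,2):-1/OOX/XO./X.X
[OOX/XOX/X..] O move#3: (2,1):-1/OOX/XOX/XO.*, (2,2):-1/OOX/XOX/X.O
[OOX/XOX/XO.] X move#4: (2,2):+1/OOX/XOX/XOX*
[OOX/XOX/XOX] end (terminal -1, O#5); searched O.X/XO./X.. to 4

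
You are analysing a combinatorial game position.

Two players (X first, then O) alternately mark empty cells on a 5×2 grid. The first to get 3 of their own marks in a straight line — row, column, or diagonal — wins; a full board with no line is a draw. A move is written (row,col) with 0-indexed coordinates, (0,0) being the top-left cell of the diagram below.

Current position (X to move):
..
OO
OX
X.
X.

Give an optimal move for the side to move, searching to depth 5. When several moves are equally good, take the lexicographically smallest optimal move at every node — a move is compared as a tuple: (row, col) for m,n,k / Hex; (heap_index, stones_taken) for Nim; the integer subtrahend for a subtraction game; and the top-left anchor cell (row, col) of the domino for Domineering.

ply 1, X at ../OO/OX/X./X. | (0,0)=+0→X./OO/OX/X./X.*; (0,1)=-1→.X/OO/OX/X./X.; (3,1)=-1→../OO/OX/XX/X.; (4,1)=-1→../OO/OX/X./XX
ply 2, O at X./OO/OX/X./X. | (0,1)=+0→XO/OO/OX/X./X.*; (3,1)=+0→X./OO/OX/XO/X.; (4,1)=+0→X./OO/OX/X./XO
ply 3, X at XO/OO/OX/X./X. | (3,1)=+0→XO/OO/OX/XX/X.*; (4,1)=+0→XO/OO/OX/X./XX
ply 4, O at XO/OO/OX/XX/X. | (4,1)=+0→XO/OO/OX/XX/XO*
ply 5: XO/OO/OX/XX/XO is terminal +0 (X); from ../OO/OX/X./X. depth 5

X's best at [../OO/OX/X./X.]: (0,0)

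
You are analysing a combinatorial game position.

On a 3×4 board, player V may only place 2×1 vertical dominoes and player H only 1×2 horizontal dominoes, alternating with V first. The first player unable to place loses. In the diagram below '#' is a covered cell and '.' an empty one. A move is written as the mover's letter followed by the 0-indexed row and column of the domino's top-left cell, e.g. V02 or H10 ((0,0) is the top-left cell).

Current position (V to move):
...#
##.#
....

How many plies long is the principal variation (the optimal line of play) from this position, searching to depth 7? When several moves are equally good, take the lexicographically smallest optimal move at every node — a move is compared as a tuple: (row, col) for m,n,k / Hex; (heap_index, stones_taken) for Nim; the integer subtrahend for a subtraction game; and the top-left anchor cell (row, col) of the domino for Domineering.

[...#/##.#/....] V move#1: V02:-1/..##/####/....*, V12:-1/...#/####/..#.
[..##/####/....] H move#2: H00:+1/####/####/....*, H20:+1/..##/####/##.., H21:+1/..##/####/.##., H22:+1/..##/####/..##
[####/####/....] end (terminal -1, V#3); searched ...#/##.#/.... to 7

PV length from [...#/##.#/....]: 2 plies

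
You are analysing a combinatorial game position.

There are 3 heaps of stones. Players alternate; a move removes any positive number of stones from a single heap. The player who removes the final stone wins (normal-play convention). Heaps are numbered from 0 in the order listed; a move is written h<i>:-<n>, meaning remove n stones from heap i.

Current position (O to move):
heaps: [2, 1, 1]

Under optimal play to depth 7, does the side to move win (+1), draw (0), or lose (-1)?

value((2,1,1), O) = +1

p1 O@[(2,1,1)]: h0:-1[(1,1,1)]-1 h0:-2[(0,1,1)]+1* h1:-1[(2,0,1)]-1 h2:-1[(2,1,0)]-1
p2 X@[(0,1,1)]: h1:-1[(0,0,1)]-1* h2:-1[(0,1,0)]-1
p3 O@[(0,0,1)]: h2:-1[(0,0,0)]+1*
p4 X@[(0,0,0)] terminal -1; root [(2,1,1)] d7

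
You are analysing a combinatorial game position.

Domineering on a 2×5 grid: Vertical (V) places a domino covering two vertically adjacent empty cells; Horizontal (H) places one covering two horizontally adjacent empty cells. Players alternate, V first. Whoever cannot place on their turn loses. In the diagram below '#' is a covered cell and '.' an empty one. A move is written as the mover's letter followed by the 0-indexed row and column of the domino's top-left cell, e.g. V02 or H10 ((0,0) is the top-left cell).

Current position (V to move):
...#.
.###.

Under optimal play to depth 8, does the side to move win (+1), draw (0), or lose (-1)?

value(...#./.###., V) = +1

p1 V@[...#./.###.]: V00[#..#./####.]+1* V04[...##/.####]-1
p2 H@[#..#./####.]: H01[####./####.]-1*
p3 V@[####./####.]: V04[#####/#####]+1*
p4 H@[#####/#####] terminal -1; root [...#./.###.] d8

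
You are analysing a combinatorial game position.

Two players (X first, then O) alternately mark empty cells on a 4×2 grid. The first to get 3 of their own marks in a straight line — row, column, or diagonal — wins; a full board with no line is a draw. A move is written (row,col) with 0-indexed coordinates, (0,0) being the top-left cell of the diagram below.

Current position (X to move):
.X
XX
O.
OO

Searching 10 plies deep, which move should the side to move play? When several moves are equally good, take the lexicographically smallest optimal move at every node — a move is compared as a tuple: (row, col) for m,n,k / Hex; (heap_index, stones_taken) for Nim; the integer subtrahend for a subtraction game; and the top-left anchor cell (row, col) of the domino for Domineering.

p1 X@[.X/XX/O./OO]: (0,0)[XX/XX/O./OO]+0 (2,1)[.X/XX/OX/OO]+1*
p2 O@[.X/XX/OX/OO] terminal -1; root [.X/XX/O./OO] d10

X's best at [.X/XX/O./OO]: (2,1)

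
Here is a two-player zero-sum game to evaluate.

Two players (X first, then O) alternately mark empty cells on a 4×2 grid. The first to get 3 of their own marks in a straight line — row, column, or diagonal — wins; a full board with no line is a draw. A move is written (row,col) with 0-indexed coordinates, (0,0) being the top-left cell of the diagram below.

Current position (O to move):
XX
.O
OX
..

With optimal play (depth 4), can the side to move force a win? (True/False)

p1 O@[XX/.O/OX/..]: (1,0)[XX/OO/OX/..]+0* (3,0)[XX/.O/OX/O.]+0 (3,1)[XX/.O/OX/.O]+0
p2 X@[XX/OO/OX/..]: (3,0)[XX/OO/OX/X.]+0* (3,1)[XX/OO/OX/.X]-1
p3 O@[XX/OO/OX/X.]: (3,1)[XX/OO/OX/XO]+0*
p4 X@[XX/OO/OX/XO] terminal +0; root [XX/.O/OX/..] d4

O winning at [XX/.O/OX/..]: False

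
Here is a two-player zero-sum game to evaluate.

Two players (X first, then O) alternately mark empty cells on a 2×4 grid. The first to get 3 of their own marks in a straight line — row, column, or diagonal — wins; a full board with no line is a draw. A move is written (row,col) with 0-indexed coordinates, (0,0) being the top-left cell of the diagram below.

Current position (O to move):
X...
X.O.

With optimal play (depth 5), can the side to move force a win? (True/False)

[X.../X.O.] O move#1: (0,1):+0/XO../X.O.*, (0,2):+0/X.O./X.O., (0,3):+0/X..O/X.O., (1,1):+0/X.../XOO., (1,3):+0/X.../X.OO
[XO../X.O.] X move#2: (0,2):+0/XOX./X.O.*, (0,3):+0/XO.X/X.O., (1,1):+0/XO../XXO., (1,3):+0/XO../X.OX
[XOX./X.O.] O move#3: (0,3):+0/XOXO/X.O.*, (1,1):+0/XOX./XOO., (1,3):+0/XOX./X.OO
[XOXO/X.O.] X move#4: (1,1):+0/XOXO/XXO.*, (1,3):+0/XOXO/X.OX
[XOXO/XXO.] O move#5: (1,3):+0/XOXO/XXOO*
[XOXO/XXOO] end (terminal +0, X#6); searched X.../X.O. to 5

O winning at [X.../X.O.]: False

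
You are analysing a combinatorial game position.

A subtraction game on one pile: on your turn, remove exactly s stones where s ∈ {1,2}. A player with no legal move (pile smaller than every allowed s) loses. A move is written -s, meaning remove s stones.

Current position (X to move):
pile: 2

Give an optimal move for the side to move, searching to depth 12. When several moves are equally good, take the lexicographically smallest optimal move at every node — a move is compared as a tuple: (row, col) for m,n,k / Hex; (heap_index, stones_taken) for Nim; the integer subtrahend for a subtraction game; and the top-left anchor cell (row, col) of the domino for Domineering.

X's best at [2]: -2

[2] X move#1: -1:-1/1, -2:+1/0*
[0] end (terminal -1, O#2); searched 2 to 12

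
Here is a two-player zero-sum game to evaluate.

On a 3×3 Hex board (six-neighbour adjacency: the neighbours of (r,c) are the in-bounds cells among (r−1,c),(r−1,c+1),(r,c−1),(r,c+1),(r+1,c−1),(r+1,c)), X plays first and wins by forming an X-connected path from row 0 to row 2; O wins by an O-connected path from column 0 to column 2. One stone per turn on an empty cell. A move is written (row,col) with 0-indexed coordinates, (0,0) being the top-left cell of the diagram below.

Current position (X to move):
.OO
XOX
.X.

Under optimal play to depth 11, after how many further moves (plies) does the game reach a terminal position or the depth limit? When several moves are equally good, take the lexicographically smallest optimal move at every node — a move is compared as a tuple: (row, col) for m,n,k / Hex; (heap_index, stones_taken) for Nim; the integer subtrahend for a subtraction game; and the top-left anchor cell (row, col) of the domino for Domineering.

p1 X@[.OO/XOX/.X.]: (0,0)[XOO/XOX/.X.]-1* (2,0)[.OO/XOX/XX.]-1 (2,2)[.OO/XOX/.XX]-1
p2 O@[XOO/XOX/.X.]: (2,0)[XOO/XOX/OX.]+1* (2,2)[XOO/XOX/.XO]-1
p3 X@[XOO/XOX/OX.] terminal -1; root [.OO/XOX/.X.] d11

PV length from [.OO/XOX/.X.]: 2 plies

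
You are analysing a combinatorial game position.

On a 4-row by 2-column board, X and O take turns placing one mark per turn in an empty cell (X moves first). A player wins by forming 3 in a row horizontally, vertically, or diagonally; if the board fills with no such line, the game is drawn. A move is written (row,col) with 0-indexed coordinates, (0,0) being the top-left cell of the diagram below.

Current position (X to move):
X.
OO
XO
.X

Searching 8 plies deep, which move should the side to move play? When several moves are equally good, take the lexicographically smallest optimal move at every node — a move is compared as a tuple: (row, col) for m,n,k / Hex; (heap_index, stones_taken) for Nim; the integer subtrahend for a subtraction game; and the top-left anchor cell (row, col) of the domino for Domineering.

X's best at [X./OO/XO/.X]: (0,1)

ply 1, X at X./OO/XO/.X | (0,1)=+0→XX/OO/XO/.X*; (3,0)=-1→X./OO/XO/XX
ply 2, O at XX/OO/XO/.X | (3,0)=+0→XX/OO/XO/OX*
ply 3: XX/OO/XO/OX is terminal +0 (X); from X./OO/XO/.X depth 8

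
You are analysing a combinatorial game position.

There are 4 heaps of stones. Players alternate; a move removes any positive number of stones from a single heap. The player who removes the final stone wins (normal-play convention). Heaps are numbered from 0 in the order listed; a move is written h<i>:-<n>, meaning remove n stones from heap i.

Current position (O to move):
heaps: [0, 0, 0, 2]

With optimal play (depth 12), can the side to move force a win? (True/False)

ply 1, O at (0,0,0,2) | h3:-1=-1→(0,0,0,1); h3:-2=+1→(0,0,0,0)*
ply 2: (0,0,0,0) is terminal -1 (X); from (0,0,0,2) depth 12

O winning at [(0,0,0,2)]: True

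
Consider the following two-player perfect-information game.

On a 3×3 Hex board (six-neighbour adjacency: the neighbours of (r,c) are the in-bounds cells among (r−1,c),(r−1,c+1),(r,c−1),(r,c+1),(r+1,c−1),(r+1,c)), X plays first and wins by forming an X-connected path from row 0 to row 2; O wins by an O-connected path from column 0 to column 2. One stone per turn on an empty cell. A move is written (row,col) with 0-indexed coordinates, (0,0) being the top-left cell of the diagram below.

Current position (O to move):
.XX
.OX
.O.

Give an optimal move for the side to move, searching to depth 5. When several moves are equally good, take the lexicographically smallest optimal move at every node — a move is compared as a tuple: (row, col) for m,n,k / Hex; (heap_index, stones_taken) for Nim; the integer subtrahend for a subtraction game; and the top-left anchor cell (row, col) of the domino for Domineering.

[.XX/.OX/.O.] O move#1: (0,0):-1/OXX/.OX/.O., (1,0):-1/.XX/OOX/.O., (2,0):-1/.XX/.OX/OO., (2,2):+1/.XX/.OX/.OO*
[.XX/.OX/.OO] X move#2: (0,0):-1/XXX/.OX/.OO*, (1,0):-1/.XX/XOX/.OO, (2,0):-1/.XX/.OX/XOO
[XXX/.OX/.OO] O move#3: (1,0):+1/XXX/OOX/.OO*, (2,0):+1/XXX/.OX/OOO
[XXX/OOX/.OO] end (terminal -1, X#4); searched .XX/.OX/.O. to 5

O's best at [.XX/.OX/.O.]: (2,2)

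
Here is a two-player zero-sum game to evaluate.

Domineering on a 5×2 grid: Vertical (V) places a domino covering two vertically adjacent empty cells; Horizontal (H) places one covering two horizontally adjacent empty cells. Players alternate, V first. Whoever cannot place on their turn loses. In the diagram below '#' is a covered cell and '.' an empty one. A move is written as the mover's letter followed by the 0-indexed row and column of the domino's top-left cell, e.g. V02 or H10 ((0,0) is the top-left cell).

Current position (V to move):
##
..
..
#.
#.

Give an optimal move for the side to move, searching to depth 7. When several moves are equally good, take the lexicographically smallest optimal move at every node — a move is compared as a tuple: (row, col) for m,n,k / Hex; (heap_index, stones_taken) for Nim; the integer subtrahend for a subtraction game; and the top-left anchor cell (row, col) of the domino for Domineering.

[##/../../#./#.] V move#1: V10:+1/##/#./#./#./#.*, V11:+1/##/.#/.#/#./#., V21:-1/##/../.#/##/#., V31:-1/##/../../##/##
[##/#./#./#./#.] end (terminal -1, H#2); searched ##/../../#./#. to 7

V's best at [##/../../#./#.]: V10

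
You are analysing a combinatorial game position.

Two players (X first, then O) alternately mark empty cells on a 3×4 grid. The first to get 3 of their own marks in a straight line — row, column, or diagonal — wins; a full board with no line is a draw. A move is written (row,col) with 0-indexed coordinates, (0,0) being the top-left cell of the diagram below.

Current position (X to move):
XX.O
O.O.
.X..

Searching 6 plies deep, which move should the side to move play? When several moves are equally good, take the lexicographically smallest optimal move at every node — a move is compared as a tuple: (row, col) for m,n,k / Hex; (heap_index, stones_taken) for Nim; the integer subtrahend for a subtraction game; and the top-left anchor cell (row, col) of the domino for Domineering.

X's best at [XX.O/O.O./.X..]: (0,2)

p1 X@[XX.O/O.O./.X..]: (0,2)[XXXO/O.O./.X..]+1* (1,1)[XX.O/OXO./.X..]+1 (1,3)[XX.O/O.OX/.X..]-1 (2,0)[XX.O/O.O./XX..]-1 (2,2)[XX.O/O.O./.XX.]-1 (2,3)[XX.O/O.O./.X.X]-1
p2 O@[XXXO/O.O./.X..] terminal -1; root [XX.O/O.O./.X..] d6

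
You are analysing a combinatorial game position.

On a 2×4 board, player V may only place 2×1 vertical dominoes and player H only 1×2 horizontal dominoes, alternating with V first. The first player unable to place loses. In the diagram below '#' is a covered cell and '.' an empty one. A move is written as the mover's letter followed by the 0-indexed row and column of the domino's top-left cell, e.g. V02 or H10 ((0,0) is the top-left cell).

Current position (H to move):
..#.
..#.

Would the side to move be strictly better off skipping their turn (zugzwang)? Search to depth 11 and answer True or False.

zugzwang(..#./..#., H) = False

p1 H@[..#./..#.]: H00[###./..#.]+1* H10[..#./###.]+1
p2 V@[###./..#.]: V03[####/..##]-1*
p3 H@[####/..##]: H10[####/####]+1*
p4 V@[####/####] terminal -1; root [..#./..#.] d11
suppose H passes — search the same position with V to move:
pass> p1 V@[..#./..#.]: V00[#.#./#.#.]+1* V01[.##./.##.]+1 V03[..##/..##]-1
pass> p2 H@[#.#./#.#.] terminal -1; root [..#./..#.] d11
for H: play +1, pass -1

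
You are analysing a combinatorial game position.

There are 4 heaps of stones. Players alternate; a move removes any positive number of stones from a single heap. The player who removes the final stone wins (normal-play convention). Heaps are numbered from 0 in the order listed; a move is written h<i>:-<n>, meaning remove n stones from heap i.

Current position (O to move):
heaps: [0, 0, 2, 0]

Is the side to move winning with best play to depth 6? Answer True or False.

[(0,0,2,0)] O move#1: h2:-1:-1/(0,0,1,0), h2:-2:+1/(0,0,0,0)*
[(0,0,0,0)] end (terminal -1, X#2); searched (0,0,2,0) to 6

O winning at [(0,0,2,0)]: True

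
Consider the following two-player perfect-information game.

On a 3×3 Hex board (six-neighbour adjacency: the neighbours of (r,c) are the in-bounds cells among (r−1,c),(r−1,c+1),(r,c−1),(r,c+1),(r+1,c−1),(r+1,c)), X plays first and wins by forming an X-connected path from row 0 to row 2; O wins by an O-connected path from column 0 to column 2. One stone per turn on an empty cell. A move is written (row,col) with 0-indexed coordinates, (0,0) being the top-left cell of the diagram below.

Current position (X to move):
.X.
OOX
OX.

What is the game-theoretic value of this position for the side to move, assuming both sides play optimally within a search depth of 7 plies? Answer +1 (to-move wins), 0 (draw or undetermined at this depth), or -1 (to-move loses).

[.X./OOX/OX.] X move#1: (0,0):-1/XX./OOX/OX., (0,2):+1/.XX/OOX/OX.*, (2,2):-1/.X./OOX/OXX
[.XX/OOX/OX.] end (terminal -1, O#2); searched .X./OOX/OX. to 7

value(.X./OOX/OX., X) = +1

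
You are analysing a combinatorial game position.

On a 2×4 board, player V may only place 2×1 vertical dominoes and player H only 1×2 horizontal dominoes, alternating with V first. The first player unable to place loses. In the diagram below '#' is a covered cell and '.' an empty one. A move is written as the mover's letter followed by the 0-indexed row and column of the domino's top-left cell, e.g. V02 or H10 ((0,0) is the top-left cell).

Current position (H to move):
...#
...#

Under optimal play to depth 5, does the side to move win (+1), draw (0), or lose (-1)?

p1 H@[...#/...#]: H00[##.#/...#]+1* H01[.###/...#]+1 H10[...#/##.#]+1 H11[...#/.###]+1
p2 V@[##.#/...#]: V02[####/..##]-1*
p3 H@[####/..##]: H10[####/####]+1*
p4 V@[####/####] terminal -1; root [...#/...#] d5

value(...#/...#, H) = +1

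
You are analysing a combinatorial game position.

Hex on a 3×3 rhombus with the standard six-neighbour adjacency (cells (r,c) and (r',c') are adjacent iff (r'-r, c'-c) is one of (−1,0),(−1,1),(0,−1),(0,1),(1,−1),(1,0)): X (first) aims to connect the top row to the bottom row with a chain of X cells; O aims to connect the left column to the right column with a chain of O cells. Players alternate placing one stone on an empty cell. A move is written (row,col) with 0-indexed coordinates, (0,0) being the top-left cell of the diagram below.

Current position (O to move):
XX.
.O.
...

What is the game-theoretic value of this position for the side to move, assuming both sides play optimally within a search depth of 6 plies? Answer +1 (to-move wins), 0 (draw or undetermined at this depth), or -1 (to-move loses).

ply 1, O at XX./.O./... | (0,2)=+1→XXO/.O./...*; (1,0)=+1→XX./OO./...; (1,2)=+1→XX./.OO/...; (2,0)=+1→XX./.O./O..; (2,1)=+1→XX./.O./.O.; (2,2)=+1→XX./.O./..O
ply 2, X at XXO/.O./... | (1,0)=-1→XXO/XO./...*; (1,2)=-1→XXO/.OX/...; (2,0)=-1→XXO/.O./X..; (2,1)=-1→XXO/.O./.X.; (2,2)=-1→XXO/.O./..X
ply 3, O at XXO/XO./... | (1,2)=-1→XXO/XOO/...; (2,0)=+1→XXO/XO./O..*; (2,1)=-1→XXO/XO./.O.; (2,2)=-1→XXO/XO./..O
ply 4: XXO/XO./O.. is terminal -1 (X); from XX./.O./... depth 6

value(XX./.O./..., O) = +1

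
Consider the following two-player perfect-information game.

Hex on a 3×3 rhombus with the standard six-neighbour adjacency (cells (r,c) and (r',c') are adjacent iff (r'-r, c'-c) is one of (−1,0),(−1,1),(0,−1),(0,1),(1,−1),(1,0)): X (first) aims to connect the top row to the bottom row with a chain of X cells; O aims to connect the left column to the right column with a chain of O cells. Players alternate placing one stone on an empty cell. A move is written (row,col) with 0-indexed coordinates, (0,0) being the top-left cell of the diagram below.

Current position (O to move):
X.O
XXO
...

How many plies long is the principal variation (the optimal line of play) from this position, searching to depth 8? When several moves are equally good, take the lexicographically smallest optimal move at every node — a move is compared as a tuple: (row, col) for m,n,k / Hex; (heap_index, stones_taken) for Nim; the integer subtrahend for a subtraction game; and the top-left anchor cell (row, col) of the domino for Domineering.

p1 O@[X.O/XXO/...]: (0,1)[XOO/XXO/...]-1* (2,0)[X.O/XXO/O..]-1 (2,1)[X.O/XXO/.O.]-1 (2,2)[X.O/XXO/..O]-1
p2 X@[XOO/XXO/...]: (2,0)[XOO/XXO/X..]+1* (2,1)[XOO/XXO/.X.]+1 (2,2)[XOO/XXO/..X]+1
p3 O@[XOO/XXO/X..] terminal -1; root [X.O/XXO/...] d8

PV length from [X.O/XXO/...]: 2 plies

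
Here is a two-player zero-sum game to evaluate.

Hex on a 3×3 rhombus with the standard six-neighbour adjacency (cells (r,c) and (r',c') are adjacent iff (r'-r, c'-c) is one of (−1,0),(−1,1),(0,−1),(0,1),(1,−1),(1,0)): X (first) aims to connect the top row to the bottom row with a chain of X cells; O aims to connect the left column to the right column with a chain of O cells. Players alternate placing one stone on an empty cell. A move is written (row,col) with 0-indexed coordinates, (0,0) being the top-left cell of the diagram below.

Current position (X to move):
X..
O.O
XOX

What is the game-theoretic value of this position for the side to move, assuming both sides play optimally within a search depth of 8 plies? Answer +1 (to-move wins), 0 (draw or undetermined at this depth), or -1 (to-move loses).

value(X../O.O/XOX, X) = +1

[X../O.O/XOX] X move#1: (0,1):-1/XX./O.O/XOX, (0,2):-1/X.X/O.O/XOX, (1,1):+1/X../OXO/XOX*
[X../OXO/XOX] O move#2: (0,1):-1/XO./OXO/XOX*, (0,2):-1/X.O/OXO/XOX
[XO./OXO/XOX] X move#3: (0,2):+1/XOX/OXO/XOX*
[XOX/OXO/XOX] end (terminal -1, O#4); searched X../O.O/XOX to 8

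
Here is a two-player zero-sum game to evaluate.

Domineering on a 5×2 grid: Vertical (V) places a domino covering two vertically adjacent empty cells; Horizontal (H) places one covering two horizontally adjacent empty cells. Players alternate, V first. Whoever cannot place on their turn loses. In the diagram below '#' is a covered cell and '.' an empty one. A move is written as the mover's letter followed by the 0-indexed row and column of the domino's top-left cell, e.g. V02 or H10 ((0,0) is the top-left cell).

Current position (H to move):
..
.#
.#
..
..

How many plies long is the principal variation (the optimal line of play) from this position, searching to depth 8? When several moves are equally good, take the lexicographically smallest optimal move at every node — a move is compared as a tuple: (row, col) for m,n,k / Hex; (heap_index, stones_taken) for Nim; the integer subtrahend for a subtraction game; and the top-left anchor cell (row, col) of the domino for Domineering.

p1 H@[../.#/.#/../..]: H00[##/.#/.#/../..]-1 H30[../.#/.#/##/..]+1* H40[../.#/.#/../##]+1
p2 V@[../.#/.#/##/..]: V00[#./##/.#/##/..]-1* V10[../##/##/##/..]-1
p3 H@[#./##/.#/##/..]: H40[#./##/.#/##/##]+1*
p4 V@[#./##/.#/##/##] terminal -1; root [../.#/.#/../..] d8

PV length from [../.#/.#/../..]: 3 plies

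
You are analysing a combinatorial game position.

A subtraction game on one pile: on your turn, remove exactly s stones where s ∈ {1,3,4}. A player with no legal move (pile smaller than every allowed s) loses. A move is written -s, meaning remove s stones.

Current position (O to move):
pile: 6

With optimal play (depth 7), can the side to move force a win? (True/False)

p1 O@[6]: -1[5]-1 -3[3]-1 -4[2]+1*
p2 X@[2]: -1[1]-1*
p3 O@[1]: -1[0]+1*
p4 X@[0] terminal -1; root [6] d7

O winning at [6]: True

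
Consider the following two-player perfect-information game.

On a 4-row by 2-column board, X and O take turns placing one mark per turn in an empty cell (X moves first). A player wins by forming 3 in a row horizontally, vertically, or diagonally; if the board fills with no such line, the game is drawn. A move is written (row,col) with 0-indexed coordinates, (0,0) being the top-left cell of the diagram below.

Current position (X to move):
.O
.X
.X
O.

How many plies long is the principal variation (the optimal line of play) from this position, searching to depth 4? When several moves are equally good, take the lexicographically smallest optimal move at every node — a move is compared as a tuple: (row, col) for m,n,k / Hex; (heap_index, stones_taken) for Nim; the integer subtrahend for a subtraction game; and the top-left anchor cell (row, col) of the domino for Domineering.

PV length from [.O/.X/.X/O.]: 1 ply

ply 1, X at .O/.X/.X/O. | (0,0)=+0→XO/.X/.X/O.; (1,0)=+0→.O/XX/.X/O.; (2,0)=+0→.O/.X/XX/O.; (3,1)=+1→.O/.X/.X/OX*
ply 2: .O/.X/.X/OX is terminal -1 (O); from .O/.X/.X/O. depth 4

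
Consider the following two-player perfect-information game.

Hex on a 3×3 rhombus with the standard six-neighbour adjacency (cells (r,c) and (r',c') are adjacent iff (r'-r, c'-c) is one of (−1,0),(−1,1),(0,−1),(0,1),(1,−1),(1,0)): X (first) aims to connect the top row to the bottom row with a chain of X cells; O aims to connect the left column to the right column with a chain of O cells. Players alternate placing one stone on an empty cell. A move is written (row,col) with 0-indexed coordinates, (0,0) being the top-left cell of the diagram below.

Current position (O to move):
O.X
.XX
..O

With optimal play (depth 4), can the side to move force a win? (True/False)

[O.X/.XX/..O] O move#1: (0,1):-1/OOX/.XX/..O*, (1,0):-1/O.X/OXX/..O, (2,0):-1/O.X/.XX/O.O, (2,1):-1/O.X/.XX/.OO
[OOX/.XX/..O] X move#2: (1,0):+1/OOX/XXX/..O*, (2,0):+1/OOX/.XX/X.O, (2,1):+1/OOX/.XX/.XO
[OOX/XXX/..O] O move#3: (2,0):-1/OOX/XXX/O.O*, (2,1):-1/OOX/XXX/.OO
[OOX/XXX/O.O] X move#4: (2,1):+1/OOX/XXX/OXO*
[OOX/XXX/OXO] end (terminal -1, O#5); searched O.X/.XX/..O to 4

O winning at [O.X/.XX/..O]: False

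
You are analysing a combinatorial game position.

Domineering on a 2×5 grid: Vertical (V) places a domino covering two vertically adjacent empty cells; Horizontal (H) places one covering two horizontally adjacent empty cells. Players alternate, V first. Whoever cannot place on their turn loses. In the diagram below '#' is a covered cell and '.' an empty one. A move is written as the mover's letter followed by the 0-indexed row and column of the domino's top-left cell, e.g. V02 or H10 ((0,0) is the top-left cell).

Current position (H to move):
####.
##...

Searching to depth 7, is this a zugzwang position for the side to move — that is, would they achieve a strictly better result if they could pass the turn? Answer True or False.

zugzwang(####./##..., H) = False

[####./##...] H move#1: H12:-1/####./####., H13:+1/####./##.##*
[####./##.##] end (terminal -1, V#2); searched ####./##... to 7
if H skipped the turn, V would face:
~ [####./##...] V move#1: V04:-1/#####/##..#*
~ [#####/##..#] H move#2: H12:+1/#####/#####*
~ [#####/#####] end (terminal -1, V#3); searched ####./##... to 7
compare (H): move=+1 vs pass=+1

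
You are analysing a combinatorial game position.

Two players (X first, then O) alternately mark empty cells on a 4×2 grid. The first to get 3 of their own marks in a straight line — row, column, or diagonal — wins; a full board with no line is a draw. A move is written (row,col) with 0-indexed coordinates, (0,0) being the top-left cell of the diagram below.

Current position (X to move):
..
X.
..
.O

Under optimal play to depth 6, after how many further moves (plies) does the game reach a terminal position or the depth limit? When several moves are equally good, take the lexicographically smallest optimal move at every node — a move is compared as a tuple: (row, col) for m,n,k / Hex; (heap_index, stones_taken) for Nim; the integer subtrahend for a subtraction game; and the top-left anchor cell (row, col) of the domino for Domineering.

PV length from [../X./../.O]: 3 plies

[../X./../.O] X move#1: (0,0):+0/X./X./../.O, (0,1):+0/.X/X./../.O, (1,1):+0/../XX/../.O, (2,0):+1/../X./X./.O*, (2,1):+0/../X./.X/.O, (3,0):+0/../X./../XO
[../X./X./.O] O move#2: (0,0):-1/O./X./X./.O*, (0,1):-1/.O/X./X./.O, (1,1):-1/../XO/X./.O, (2,1):-1/../X./XO/.O, (3,0):-1/../X./X./OO
[O./X./X./.O] X move#3: (0,1):+0/OX/X./X./.O, (1,1):+0/O./XX/X./.O, (2,1):+0/O./X./XX/.O, (3,0):+1/O./X./X./XO*
[O./X./X./XO] end (terminal -1, O#4); searched ../X./../.O to 6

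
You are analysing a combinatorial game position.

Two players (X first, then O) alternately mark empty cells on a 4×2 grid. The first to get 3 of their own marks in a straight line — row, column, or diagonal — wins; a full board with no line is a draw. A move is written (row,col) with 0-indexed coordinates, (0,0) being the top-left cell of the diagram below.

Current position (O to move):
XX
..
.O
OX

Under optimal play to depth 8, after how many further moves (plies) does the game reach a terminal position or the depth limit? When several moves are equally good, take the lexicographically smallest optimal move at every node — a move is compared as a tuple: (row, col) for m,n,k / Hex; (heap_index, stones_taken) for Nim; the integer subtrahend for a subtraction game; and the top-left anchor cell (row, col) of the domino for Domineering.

[XX/../.O/OX] O move#1: (1,0):+0/XX/O./.O/OX*, (1,1):+0/XX/.O/.O/OX, (2,0):+0/XX/../OO/OX
[XX/O./.O/OX] X move#2: (1,1):-1/XX/OX/.O/OX, (2,0):+0/XX/O./XO/OX*
[XX/O./XO/OX] O move#3: (1,1):+0/XX/OO/XO/OX*
[XX/OO/XO/OX] end (terminal +0, X#4); searched XX/../.O/OX to 8

PV length from [XX/../.O/OX]: 3 plies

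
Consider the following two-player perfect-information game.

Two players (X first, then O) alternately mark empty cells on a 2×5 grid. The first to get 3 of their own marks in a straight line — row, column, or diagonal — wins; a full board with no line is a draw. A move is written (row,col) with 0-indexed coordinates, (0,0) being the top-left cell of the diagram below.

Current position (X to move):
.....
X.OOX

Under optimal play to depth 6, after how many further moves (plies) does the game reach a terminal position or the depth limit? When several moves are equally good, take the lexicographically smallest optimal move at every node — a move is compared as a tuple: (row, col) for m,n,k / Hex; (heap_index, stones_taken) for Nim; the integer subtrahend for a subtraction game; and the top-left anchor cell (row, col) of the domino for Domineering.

PV length from [...../X.OOX]: 6 plies

[...../X.OOX] X move#1: (0,0):-1/X..../X.OOX, (0,1):-1/.X.../X.OOX, (0,2):-1/..X../X.OOX, (0,3):-1/...X./X.OOX, (0,4):-1/....X/X.OOX, (1,1):+0/...../XXOOX*
[...../XXOOX] O move#2: (0,0):+0/O..../XXOOX*, (0,1):+0/.O.../XXOOX, (0,2):+0/..O../XXOOX, (0,3):+0/...O./XXOOX, (0,4):+0/....O/XXOOX
[O..../XXOOX] X move#3: (0,1):+0/OX.../XXOOX*, (0,2):+0/O.X../XXOOX, (0,3):+0/O..X./XXOOX, (0,4):+0/O...X/XXOOX
[OX.../XXOOX] O move#4: (0,2):+0/OXO../XXOOX*, (0,3):+0/OX.O./XXOOX, (0,4):+0/OX..O/XXOOX
[OXO../XXOOX] X move#5: (0,3):+0/OXOX./XXOOX*, (0,4):+0/OXO.X/XXOOX
[OXOX./XXOOX] O move#6: (0,4):+0/OXOXO/XXOOX*
[OXOXO/XXOOX] end (terminal +0, X#7); searched ...../X.OOX to 6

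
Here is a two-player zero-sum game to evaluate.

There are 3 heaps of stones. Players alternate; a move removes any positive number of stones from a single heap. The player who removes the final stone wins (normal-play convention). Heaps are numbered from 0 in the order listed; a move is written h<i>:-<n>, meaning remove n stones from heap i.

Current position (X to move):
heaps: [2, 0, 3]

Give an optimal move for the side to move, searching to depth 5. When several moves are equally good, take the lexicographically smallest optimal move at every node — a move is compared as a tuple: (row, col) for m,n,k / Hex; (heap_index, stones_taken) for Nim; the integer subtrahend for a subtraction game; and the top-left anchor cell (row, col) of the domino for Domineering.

ply 1, X at (2,0,3) | h0:-1=-1→(1,0,3); h0:-2=-1→(0,0,3); h2:-1=+1→(2,0,2)*; h2:-2=-1→(2,0,1); h2:-3=-1→(2,0,0)
ply 2, O at (2,0,2) | h0:-1=-1→(1,0,2)*; h0:-2=-1→(0,0,2); h2:-1=-1→(2,0,1); h2:-2=-1→(2,0,0)
ply 3, X at (1,0,2) | h0:-1=-1→(0,0,2); h2:-1=+1→(1,0,1)*; h2:-2=-1→(1,0,0)
ply 4, O at (1,0,1) | h0:-1=-1→(0,0,1)*; h2:-1=-1→(1,0,0)
ply 5, X at (0,0,1) | h2:-1=+1→(0,0,0)*
ply 6: (0,0,0) is terminal -1 (O); from (2,0,3) depth 5

X's best at [(2,0,3)]: h2:-1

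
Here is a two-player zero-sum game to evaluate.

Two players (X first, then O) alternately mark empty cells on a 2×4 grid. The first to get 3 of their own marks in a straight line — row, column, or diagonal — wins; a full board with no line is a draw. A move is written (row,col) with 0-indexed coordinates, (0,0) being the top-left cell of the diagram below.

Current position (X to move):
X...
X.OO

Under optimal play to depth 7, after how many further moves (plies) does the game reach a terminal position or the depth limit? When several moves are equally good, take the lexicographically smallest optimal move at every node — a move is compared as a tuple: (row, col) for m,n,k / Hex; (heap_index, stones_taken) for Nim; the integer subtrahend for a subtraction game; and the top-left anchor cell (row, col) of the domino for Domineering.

[X.../X.OO] X move#1: (0,1):-1/XX../X.OO, (0,2):-1/X.X./X.OO, (0,3):-1/X..X/X.OO, (1,1):+0/X.../XXOO*
[X.../XXOO] O move#2: (0,1):+0/XO../XXOO*, (0,2):+0/X.O./XXOO, (0,3):+0/X..O/XXOO
[XO../XXOO] X move#3: (0,2):+0/XOX./XXOO*, (0,3):+0/XO.X/XXOO
[XOX./XXOO] O move#4: (0,3):+0/XOXO/XXOO*
[XOXO/XXOO] end (terminal +0, X#5); searched X.../X.OO to 7

PV length from [X.../X.OO]: 4 plies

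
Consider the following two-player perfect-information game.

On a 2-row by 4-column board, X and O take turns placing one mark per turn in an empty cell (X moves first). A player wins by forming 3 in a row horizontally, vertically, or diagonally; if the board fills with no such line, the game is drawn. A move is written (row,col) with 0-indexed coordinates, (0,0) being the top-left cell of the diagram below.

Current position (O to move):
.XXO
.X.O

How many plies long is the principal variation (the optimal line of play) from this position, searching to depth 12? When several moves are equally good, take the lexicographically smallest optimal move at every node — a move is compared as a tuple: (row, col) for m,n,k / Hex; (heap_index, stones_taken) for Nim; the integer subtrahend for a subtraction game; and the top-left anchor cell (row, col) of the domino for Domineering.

PV length from [.XXO/.X.O]: 3 plies

ply 1, O at .XXO/.X.O | (0,0)=+0→OXXO/.X.O*; (1,0)=-1→.XXO/OX.O; (1,2)=-1→.XXO/.XOO
ply 2, X at OXXO/.X.O | (1,0)=+0→OXXO/XX.O*; (1,2)=+0→OXXO/.XXO
ply 3, O at OXXO/XX.O | (1,2)=+0→OXXO/XXOO*
ply 4: OXXO/XXOO is terminal +0 (X); from .XXO/.X.O depth 12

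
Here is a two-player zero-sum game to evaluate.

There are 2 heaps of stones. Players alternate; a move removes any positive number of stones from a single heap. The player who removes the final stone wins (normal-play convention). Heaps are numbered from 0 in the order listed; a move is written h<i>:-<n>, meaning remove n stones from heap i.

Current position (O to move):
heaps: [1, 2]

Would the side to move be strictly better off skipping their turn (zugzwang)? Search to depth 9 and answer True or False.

[(1,2)] O move#1: h0:-1:-1/(0,2), h1:-1:+1/(1,1)*, h1:-2:-1/(1,0)
[(1,1)] X move#2: h0:-1:-1/(0,1)*, h1:-1:-1/(1,0)
[(0,1)] O move#3: h1:-1:+1/(0,0)*
[(0,0)] end (terminal -1, X#4); searched (1,2) to 9
if O skipped the turn, X would face:
~ [(1,2)] X move#1: h0:-1:-1/(0,2), h1:-1:+1/(1,1)*, h1:-2:-1/(1,0)
~ [(1,1)] O move#2: h0:-1:-1/(0,1)*, h1:-1:-1/(1,0)
~ [(0,1)] X move#3: h1:-1:+1/(0,0)*
~ [(0,0)] end (terminal -1, O#4); searched (1,2) to 9
compare (O): move=+1 vs pass=-1

zugzwang((1,2), O) = False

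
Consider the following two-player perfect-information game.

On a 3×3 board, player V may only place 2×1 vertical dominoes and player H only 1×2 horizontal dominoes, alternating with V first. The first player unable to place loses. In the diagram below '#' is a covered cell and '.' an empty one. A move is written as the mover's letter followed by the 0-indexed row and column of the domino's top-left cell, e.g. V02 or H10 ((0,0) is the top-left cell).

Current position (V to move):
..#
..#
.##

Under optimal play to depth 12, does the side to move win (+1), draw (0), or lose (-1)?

[..#/..#/.##] V move#1: V00:+1/#.#/#.#/.##*, V01:+1/.##/.##/.##, V10:-1/..#/#.#/###
[#.#/#.#/.##] end (terminal -1, H#2); searched ..#/..#/.## to 12

value(..#/..#/.##, V) = +1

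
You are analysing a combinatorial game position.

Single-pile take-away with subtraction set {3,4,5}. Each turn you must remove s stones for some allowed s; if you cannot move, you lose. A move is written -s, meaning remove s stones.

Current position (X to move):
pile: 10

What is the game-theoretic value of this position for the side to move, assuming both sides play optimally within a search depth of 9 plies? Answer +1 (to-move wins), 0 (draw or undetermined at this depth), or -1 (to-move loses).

ply 1, X at 10 | -3=-1→7*; -4=-1→6; -5=-1→5
ply 2, O at 7 | -3=-1→4; -4=-1→3; -5=+1→2*
ply 3: 2 is terminal -1 (X); from 10 depth 9

value(10, X) = -1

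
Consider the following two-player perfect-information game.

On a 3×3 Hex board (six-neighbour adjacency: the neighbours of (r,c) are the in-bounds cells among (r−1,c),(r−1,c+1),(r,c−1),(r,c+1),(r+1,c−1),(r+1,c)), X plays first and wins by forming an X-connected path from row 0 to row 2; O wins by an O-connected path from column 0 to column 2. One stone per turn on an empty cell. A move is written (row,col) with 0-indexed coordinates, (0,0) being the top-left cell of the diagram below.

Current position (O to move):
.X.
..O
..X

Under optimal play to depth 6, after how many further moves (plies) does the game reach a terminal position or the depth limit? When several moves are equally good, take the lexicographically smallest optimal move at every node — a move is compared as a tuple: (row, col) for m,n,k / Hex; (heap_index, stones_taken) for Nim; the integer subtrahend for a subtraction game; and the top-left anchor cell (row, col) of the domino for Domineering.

PV length from [.X./..O/..X]: 5 plies

p1 O@[.X./..O/..X]: (0,0)[OX./..O/..X]-1 (0,2)[.XO/..O/..X]-1 (1,0)[.X./O.O/..X]-1 (1,1)[.X./.OO/..X]+1* (2,0)[.X./..O/O.X]+1 (2,1)[.X./..O/.OX]-1
p2 X@[.X./.OO/..X]: (0,0)[XX./.OO/..X]-1* (0,2)[.XX/.OO/..X]-1 (1,0)[.X./XOO/..X]-1 (2,0)[.X./.OO/X.X]-1 (2,1)[.X./.OO/.XX]-1
p3 O@[XX./.OO/..X]: (0,2)[XXO/.OO/..X]+1* (1,0)[XX./OOO/..X]+1 (2,0)[XX./.OO/O.X]+1 (2,1)[XX./.OO/.OX]+1
p4 X@[XXO/.OO/..X]: (1,0)[XXO/XOO/..X]-1* (2,0)[XXO/.OO/X.X]-1 (2,1)[XXO/.OO/.XX]-1
p5 O@[XXO/XOO/..X]: (2,0)[XXO/XOO/O.X]+1* (2,1)[XXO/XOO/.OX]-1
p6 X@[XXO/XOO/O.X] terminal -1; root [.X./..O/..X] d6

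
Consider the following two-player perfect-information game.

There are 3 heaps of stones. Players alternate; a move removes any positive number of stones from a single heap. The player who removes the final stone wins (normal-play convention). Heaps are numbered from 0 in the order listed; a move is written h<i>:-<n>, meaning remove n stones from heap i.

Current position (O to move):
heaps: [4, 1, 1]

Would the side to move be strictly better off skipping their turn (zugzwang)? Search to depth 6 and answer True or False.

zugzwang((4,1,1), O) = False

[(4,1,1)] O move#1: h0:-1:-1/(3,1,1), h0:-2:-1/(2,1,1), h0:-3:-1/(1,1,1), h0:-4:+1/(0,1,1)*, h1:-1:-1/(4,0,1), h2:-1:-1/(4,1,0)
[(0,1,1)] X move#2: h1:-1:-1/(0,0,1)*, h2:-1:-1/(0,1,0)
[(0,0,1)] O move#3: h2:-1:+1/(0,0,0)*
[(0,0,0)] end (terminal -1, X#4); searched (4,1,1) to 6
if O skipped the turn, X would face:
~ [(4,1,1)] X move#1: h0:-1:-1/(3,1,1), h0:-2:-1/(2,1,1), h0:-3:-1/(1,1,1), h0:-4:+1/(0,1,1)*, h1:-1:-1/(4,0,1), h2:-1:-1/(4,1,0)
~ [(0,1,1)] O move#2: h1:-1:-1/(0,0,1)*, h2:-1:-1/(0,1,0)
~ [(0,0,1)] X move#3: h2:-1:+1/(0,0,0)*
~ [(0,0,0)] end (terminal -1, O#4); searched (4,1,1) to 6
compare (O): move=+1 vs pass=-1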